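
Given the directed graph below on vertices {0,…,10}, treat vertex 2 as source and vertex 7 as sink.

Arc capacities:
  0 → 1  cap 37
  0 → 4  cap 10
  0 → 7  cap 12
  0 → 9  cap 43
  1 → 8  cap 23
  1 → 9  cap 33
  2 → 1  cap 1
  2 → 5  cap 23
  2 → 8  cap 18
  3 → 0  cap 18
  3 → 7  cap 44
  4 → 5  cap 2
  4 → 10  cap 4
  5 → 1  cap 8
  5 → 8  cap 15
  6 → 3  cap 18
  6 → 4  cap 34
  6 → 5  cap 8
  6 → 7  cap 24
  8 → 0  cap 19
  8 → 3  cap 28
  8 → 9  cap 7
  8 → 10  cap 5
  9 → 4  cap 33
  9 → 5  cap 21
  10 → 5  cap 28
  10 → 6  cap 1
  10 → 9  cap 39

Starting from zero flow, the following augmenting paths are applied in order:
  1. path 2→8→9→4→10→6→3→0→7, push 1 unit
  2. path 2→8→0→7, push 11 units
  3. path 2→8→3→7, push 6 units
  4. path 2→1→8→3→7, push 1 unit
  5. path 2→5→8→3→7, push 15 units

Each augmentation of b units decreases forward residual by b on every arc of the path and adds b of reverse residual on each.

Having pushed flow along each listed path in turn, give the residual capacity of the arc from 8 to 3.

after path 1 (2→8→9→4→10→6→3→0→7, push 1): res(8,3)=28
after path 2 (2→8→0→7, push 11): res(8,3)=28
after path 3 (2→8→3→7, push 6): res(8,3)=22
after path 4 (2→1→8→3→7, push 1): res(8,3)=21
after path 5 (2→5→8→3→7, push 15): res(8,3)=6

Residual capacity of (8,3): 6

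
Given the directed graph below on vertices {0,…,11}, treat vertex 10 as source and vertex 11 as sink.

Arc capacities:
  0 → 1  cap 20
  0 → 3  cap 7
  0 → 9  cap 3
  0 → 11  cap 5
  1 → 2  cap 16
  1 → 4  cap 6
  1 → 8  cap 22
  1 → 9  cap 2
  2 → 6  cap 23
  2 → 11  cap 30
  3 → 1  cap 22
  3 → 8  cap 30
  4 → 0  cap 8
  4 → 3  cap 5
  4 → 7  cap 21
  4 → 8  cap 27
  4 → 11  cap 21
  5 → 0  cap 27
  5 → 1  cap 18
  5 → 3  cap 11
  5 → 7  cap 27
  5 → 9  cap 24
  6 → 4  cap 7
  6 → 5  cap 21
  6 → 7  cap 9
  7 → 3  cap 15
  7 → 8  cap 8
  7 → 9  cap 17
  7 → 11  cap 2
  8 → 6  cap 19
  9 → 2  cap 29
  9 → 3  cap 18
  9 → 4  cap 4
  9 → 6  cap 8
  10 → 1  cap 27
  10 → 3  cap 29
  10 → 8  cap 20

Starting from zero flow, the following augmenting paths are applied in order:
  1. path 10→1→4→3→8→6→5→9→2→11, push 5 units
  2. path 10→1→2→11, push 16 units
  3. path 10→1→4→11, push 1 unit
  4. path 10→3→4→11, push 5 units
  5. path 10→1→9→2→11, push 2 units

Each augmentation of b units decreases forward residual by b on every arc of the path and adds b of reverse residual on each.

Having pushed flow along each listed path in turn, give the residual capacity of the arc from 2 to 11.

Residual capacity of (2,11): 7

after path 1 (10→1→4→3→8→6→5→9→2→11, push 5): res(2,11)=25
after path 2 (10→1→2→11, push 16): res(2,11)=9
after path 3 (10→1→4→11, push 1): res(2,11)=9
after path 4 (10→3→4→11, push 5): res(2,11)=9
after path 5 (10→1→9→2→11, push 2): res(2,11)=7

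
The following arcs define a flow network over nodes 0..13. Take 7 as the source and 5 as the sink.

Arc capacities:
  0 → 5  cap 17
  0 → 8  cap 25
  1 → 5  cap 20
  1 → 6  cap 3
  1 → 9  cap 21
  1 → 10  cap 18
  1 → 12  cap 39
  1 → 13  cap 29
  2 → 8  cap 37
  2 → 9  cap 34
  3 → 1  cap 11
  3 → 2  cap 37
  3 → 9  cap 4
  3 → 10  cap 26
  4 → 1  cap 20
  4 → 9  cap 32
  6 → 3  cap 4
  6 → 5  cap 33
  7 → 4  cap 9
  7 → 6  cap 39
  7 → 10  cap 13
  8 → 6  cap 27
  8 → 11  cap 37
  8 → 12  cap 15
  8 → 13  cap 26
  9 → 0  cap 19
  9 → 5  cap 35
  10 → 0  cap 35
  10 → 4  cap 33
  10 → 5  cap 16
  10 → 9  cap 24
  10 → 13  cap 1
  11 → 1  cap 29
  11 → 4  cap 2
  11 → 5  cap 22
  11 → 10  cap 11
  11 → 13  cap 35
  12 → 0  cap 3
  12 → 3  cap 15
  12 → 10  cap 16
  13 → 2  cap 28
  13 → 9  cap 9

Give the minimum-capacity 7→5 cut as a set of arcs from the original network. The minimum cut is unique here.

Min-cut arcs: {(6,3), (6,5), (7,4), (7,10)} (total capacity 59)

augment #1: 7→6→5 push 33
augment #2: 7→10→5 push 13
augment #3: 7→4→1→5 push 9
augment #4: 7→6→3→1→5 push 4
max flow = 59; residual-reachable set from 7 gives S-side
cut edges (S→T): {(6,3), (6,5), (7,4), (7,10)} total cap 59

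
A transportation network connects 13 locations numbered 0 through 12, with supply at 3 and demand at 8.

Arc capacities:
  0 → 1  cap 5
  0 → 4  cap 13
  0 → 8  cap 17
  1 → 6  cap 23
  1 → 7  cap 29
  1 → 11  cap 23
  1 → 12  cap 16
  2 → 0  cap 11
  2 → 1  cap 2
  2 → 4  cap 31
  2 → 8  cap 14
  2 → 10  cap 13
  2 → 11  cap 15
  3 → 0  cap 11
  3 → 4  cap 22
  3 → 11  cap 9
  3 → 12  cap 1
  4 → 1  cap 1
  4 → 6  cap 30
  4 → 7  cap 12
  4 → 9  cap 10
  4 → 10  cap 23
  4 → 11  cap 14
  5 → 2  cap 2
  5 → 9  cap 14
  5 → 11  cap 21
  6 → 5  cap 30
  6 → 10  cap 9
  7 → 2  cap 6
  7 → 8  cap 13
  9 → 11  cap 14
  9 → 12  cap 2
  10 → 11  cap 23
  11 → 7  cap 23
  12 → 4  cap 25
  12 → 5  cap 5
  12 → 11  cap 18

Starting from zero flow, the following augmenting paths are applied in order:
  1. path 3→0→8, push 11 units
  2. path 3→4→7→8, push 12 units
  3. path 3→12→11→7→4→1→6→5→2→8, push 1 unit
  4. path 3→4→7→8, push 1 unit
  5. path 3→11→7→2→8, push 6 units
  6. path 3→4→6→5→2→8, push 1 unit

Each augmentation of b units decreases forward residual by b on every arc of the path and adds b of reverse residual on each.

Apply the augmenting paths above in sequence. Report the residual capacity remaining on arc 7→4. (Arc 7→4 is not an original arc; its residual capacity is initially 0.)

after path 1 (3→0→8, push 11): res(7,4)=0
after path 2 (3→4→7→8, push 12): res(7,4)=12
after path 3 (3→12→11→7→4→1→6→5→2→8, push 1): res(7,4)=11
after path 4 (3→4→7→8, push 1): res(7,4)=12
after path 5 (3→11→7→2→8, push 6): res(7,4)=12
after path 6 (3→4→6→5→2→8, push 1): res(7,4)=12

Residual capacity of (7,4): 12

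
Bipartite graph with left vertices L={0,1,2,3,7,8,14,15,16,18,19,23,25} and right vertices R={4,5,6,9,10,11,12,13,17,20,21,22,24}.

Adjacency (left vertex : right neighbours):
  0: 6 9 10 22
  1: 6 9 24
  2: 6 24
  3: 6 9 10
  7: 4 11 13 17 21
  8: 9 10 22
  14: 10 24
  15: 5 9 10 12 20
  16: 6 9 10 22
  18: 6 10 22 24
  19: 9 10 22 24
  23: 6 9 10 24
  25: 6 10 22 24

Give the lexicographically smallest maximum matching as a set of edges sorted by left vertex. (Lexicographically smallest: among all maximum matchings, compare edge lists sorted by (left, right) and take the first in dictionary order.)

|M| = 7 (so the lex-smallest maximum matching has 7 edges)
process left vertices in ascending order; for each, take the smallest-labelled available neighbour that still permits 7 edges overall, or leave it unmatched if none does
lex-smallest matching: {0-6, 1-9, 2-24, 3-10, 7-4, 8-22, 15-5}

Lex-smallest maximum matching: {(0,6), (1,9), (2,24), (3,10), (7,4), (8,22), (15,5)}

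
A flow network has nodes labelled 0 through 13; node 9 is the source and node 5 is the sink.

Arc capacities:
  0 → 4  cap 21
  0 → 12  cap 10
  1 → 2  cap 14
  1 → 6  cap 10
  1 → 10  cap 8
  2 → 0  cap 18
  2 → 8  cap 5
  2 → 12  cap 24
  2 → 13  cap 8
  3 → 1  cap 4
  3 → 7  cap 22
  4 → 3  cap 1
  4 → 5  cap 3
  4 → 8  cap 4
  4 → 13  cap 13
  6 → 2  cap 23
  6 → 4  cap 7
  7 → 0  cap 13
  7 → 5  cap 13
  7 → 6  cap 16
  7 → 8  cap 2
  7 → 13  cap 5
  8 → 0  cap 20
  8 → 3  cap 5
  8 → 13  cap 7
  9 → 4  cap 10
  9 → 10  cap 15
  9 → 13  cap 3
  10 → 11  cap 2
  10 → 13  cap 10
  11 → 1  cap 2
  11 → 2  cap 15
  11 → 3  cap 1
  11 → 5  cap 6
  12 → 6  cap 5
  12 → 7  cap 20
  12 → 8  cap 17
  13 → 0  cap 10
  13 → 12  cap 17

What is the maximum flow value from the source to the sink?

Maximum flow value: 18

augment #1: 9→4→5 bottleneck 3, total now 3
augment #2: 9→10→11→5 bottleneck 2, total now 5
augment #3: 9→4→3→7→5 bottleneck 1, total now 6
augment #4: 9→13→12→7→5 bottleneck 3, total now 9
augment #5: 9→4→8→3→7→5 bottleneck 4, total now 13
augment #6: 9→4→13→12→7→5 bottleneck 2, total now 15
augment #7: 9→10→13→12→7→5 bottleneck 3, total now 18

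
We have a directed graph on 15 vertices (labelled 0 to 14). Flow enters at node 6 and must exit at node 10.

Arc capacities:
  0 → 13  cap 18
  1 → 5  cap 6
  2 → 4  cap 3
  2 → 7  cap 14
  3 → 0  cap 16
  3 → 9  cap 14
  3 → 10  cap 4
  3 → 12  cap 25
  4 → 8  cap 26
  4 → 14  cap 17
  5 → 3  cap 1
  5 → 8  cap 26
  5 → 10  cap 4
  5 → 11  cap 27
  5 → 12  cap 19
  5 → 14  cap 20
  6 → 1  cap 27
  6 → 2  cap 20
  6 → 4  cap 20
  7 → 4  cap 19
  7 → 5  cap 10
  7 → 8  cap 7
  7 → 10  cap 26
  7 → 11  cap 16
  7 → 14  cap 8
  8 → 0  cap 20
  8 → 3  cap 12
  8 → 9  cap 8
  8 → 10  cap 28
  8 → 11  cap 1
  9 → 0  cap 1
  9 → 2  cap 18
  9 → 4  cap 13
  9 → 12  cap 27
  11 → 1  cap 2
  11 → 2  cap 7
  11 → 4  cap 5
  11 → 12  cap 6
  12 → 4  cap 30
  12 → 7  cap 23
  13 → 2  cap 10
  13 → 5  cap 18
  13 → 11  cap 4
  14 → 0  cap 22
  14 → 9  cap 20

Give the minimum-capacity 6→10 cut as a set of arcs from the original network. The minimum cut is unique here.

Min-cut arcs: {(1,5), (2,4), (2,7), (6,4)} (total capacity 43)

augment #1: 6→1→5→10 push 4
augment #2: 6→2→7→10 push 14
augment #3: 6→4→8→10 push 20
augment #4: 6→1→5→3→10 push 1
augment #5: 6→1→5→8→10 push 1
augment #6: 6→2→4→8→10 push 3
max flow = 43; residual-reachable set from 6 gives S-side
cut edges (S→T): {(1,5), (2,4), (2,7), (6,4)} total cap 43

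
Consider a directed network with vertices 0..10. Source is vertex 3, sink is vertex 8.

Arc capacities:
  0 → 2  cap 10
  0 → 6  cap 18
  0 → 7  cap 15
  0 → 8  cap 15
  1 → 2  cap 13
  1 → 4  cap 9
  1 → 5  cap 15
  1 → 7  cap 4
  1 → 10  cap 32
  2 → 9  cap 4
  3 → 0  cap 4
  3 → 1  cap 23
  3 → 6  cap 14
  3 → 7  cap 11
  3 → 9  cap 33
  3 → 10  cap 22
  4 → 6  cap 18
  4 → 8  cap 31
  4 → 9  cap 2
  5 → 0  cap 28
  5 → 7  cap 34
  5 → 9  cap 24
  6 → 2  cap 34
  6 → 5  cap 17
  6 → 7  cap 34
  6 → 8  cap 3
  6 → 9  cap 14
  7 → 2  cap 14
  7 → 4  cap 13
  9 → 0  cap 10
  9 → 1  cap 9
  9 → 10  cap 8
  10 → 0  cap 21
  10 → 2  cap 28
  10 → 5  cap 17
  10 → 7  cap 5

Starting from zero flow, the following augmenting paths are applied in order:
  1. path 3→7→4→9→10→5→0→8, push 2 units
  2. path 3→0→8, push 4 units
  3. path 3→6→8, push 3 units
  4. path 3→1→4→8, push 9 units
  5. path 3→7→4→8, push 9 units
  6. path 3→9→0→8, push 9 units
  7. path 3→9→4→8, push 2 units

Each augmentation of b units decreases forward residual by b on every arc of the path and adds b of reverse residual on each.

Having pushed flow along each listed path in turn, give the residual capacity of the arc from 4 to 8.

after path 1 (3→7→4→9→10→5→0→8, push 2): res(4,8)=31
after path 2 (3→0→8, push 4): res(4,8)=31
after path 3 (3→6→8, push 3): res(4,8)=31
after path 4 (3→1→4→8, push 9): res(4,8)=22
after path 5 (3→7→4→8, push 9): res(4,8)=13
after path 6 (3→9→0→8, push 9): res(4,8)=13
after path 7 (3→9→4→8, push 2): res(4,8)=11

Residual capacity of (4,8): 11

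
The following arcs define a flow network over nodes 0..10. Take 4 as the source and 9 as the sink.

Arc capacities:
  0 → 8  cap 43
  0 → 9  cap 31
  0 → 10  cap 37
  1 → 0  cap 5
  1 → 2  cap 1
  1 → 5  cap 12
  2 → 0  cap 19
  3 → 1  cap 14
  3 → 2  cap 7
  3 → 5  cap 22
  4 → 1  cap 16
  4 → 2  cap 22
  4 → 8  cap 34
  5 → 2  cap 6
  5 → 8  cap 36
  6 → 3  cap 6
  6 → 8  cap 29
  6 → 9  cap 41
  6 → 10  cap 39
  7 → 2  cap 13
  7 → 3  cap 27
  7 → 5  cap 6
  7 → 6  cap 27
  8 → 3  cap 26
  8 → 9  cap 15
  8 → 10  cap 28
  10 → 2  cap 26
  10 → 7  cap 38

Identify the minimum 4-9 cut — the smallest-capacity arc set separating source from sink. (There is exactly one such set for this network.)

augment #1: 4→8→9 push 15
augment #2: 4→1→0→9 push 5
augment #3: 4→2→0→9 push 19
augment #4: 4→8→10→7→6→9 push 19
augment #5: 4→1→5→8→10→7→6→9 push 8
max flow = 66; residual-reachable set from 4 gives S-side
cut edges (S→T): {(1,0), (2,0), (7,6), (8,9)} total cap 66

Min-cut arcs: {(1,0), (2,0), (7,6), (8,9)} (total capacity 66)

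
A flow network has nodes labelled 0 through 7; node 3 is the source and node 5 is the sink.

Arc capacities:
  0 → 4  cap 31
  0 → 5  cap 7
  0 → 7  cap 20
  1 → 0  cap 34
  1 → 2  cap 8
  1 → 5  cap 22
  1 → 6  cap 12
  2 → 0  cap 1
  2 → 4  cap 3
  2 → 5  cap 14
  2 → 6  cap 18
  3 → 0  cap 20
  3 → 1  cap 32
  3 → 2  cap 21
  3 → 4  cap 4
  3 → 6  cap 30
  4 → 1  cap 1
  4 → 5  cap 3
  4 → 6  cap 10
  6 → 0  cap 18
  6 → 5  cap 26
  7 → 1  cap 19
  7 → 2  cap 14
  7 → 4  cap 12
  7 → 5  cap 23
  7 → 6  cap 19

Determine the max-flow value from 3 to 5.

augment #1: 3→0→5 bottleneck 7, total now 7
augment #2: 3→1→5 bottleneck 22, total now 29
augment #3: 3→2→5 bottleneck 14, total now 43
augment #4: 3→4→5 bottleneck 3, total now 46
augment #5: 3→6→5 bottleneck 26, total now 72
augment #6: 3→0→7→5 bottleneck 13, total now 85
augment #7: 3→1→0→7→5 bottleneck 7, total now 92

Maximum flow value: 92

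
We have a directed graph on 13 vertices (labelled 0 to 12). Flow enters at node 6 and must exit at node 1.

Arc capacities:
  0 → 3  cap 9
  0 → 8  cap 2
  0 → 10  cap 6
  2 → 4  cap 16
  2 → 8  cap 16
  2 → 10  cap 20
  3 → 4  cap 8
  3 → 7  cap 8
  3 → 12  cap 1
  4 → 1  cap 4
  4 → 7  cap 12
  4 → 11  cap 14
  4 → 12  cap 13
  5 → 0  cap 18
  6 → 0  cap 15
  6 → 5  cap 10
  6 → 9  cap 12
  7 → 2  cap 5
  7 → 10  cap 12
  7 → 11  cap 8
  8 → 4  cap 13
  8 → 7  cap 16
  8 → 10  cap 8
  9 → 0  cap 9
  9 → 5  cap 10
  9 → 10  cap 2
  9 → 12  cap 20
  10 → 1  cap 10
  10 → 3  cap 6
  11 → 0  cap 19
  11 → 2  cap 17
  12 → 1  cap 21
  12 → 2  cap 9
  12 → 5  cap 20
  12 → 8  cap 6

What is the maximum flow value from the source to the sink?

Maximum flow value: 29

augment #1: 6→0→10→1 bottleneck 6, total now 6
augment #2: 6→9→10→1 bottleneck 2, total now 8
augment #3: 6→9→12→1 bottleneck 10, total now 18
augment #4: 6→0→3→4→1 bottleneck 4, total now 22
augment #5: 6→0→3→12→1 bottleneck 1, total now 23
augment #6: 6→0→8→10→1 bottleneck 2, total now 25
augment #7: 6→0→3→4→12→1 bottleneck 2, total now 27
augment #8: 6→5→0→3→4→12→1 bottleneck 2, total now 29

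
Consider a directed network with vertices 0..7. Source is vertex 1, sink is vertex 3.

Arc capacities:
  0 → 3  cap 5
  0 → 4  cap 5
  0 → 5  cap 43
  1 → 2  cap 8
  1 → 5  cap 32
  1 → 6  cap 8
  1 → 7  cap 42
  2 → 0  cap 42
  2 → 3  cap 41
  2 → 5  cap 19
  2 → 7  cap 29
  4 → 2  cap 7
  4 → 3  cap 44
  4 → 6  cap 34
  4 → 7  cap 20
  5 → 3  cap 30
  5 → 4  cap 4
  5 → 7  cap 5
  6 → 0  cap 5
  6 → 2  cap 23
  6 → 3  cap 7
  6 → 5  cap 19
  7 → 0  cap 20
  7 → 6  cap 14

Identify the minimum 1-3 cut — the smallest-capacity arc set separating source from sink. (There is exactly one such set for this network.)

augment #1: 1→2→3 push 8
augment #2: 1→5→3 push 30
augment #3: 1→6→3 push 7
augment #4: 1→5→4→3 push 2
augment #5: 1→6→0→3 push 1
augment #6: 1→7→0→3 push 4
augment #7: 1→7→0→4→3 push 5
augment #8: 1→7→6→2→3 push 14
augment #9: 1→7→0→5→4→3 push 2
augment #10: 1→7→0→6→2→3 push 1
max flow = 74; residual-reachable set from 1 gives S-side
cut edges (S→T): {(0,3), (0,4), (1,2), (1,6), (5,3), (5,4), (7,6)} total cap 74

Min-cut arcs: {(0,3), (0,4), (1,2), (1,6), (5,3), (5,4), (7,6)} (total capacity 74)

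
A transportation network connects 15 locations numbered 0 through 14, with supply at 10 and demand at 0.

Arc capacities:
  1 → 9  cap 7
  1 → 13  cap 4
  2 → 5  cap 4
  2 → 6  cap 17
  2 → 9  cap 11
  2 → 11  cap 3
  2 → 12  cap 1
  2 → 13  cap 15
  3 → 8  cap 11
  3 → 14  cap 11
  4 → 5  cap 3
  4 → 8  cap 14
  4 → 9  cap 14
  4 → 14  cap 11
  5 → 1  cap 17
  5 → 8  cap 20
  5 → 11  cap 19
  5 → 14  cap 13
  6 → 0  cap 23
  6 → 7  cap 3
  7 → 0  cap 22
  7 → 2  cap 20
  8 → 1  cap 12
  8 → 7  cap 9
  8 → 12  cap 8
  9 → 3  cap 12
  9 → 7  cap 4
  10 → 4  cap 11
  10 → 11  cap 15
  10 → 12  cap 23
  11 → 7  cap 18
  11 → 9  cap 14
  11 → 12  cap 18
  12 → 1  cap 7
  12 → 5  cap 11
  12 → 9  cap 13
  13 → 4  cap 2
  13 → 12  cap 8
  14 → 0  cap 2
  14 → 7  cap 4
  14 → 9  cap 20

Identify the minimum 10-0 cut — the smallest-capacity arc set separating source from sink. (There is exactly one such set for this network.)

Min-cut arcs: {(8,7), (9,7), (11,7), (14,0), (14,7)} (total capacity 37)

augment #1: 10→4→14→0 push 2
augment #2: 10→11→7→0 push 15
augment #3: 10→4→8→7→0 push 7
augment #4: 10→4→8→7→2→6→0 push 2
augment #5: 10→12→9→7→2→6→0 push 4
augment #6: 10→12→5→11→7→2→6→0 push 3
augment #7: 10→12→5→14→7→2→6→0 push 4
max flow = 37; residual-reachable set from 10 gives S-side
cut edges (S→T): {(8,7), (9,7), (11,7), (14,0), (14,7)} total cap 37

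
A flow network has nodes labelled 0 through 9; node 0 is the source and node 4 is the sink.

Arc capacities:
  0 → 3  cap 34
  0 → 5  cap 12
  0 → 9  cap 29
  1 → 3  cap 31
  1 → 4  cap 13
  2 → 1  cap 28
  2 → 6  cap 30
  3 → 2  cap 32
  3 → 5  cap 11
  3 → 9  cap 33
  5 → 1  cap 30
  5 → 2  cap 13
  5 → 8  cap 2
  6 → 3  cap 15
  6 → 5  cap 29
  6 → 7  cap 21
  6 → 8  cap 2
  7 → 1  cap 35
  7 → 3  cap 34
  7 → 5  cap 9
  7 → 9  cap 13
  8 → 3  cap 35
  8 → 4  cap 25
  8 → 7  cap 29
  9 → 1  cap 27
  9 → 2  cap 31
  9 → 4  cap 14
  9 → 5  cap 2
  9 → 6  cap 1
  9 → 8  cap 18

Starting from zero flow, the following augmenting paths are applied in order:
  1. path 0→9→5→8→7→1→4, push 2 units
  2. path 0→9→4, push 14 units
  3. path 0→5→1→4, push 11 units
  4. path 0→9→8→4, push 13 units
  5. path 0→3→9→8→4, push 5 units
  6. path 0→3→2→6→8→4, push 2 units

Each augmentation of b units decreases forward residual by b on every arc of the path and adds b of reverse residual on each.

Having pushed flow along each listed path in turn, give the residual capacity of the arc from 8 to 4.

after path 1 (0→9→5→8→7→1→4, push 2): res(8,4)=25
after path 2 (0→9→4, push 14): res(8,4)=25
after path 3 (0→5→1→4, push 11): res(8,4)=25
after path 4 (0→9→8→4, push 13): res(8,4)=12
after path 5 (0→3→9→8→4, push 5): res(8,4)=7
after path 6 (0→3→2→6→8→4, push 2): res(8,4)=5

Residual capacity of (8,4): 5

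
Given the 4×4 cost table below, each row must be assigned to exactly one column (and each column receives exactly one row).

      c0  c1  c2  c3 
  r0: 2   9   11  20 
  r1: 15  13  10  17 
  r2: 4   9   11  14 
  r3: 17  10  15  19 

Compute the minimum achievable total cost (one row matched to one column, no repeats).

optimal assignment: row0→col0 (cost 2), row1→col2 (cost 10), row2→col3 (cost 14), row3→col1 (cost 10)
total = 2 + 10 + 14 + 10 = 36

Minimum assignment cost: 36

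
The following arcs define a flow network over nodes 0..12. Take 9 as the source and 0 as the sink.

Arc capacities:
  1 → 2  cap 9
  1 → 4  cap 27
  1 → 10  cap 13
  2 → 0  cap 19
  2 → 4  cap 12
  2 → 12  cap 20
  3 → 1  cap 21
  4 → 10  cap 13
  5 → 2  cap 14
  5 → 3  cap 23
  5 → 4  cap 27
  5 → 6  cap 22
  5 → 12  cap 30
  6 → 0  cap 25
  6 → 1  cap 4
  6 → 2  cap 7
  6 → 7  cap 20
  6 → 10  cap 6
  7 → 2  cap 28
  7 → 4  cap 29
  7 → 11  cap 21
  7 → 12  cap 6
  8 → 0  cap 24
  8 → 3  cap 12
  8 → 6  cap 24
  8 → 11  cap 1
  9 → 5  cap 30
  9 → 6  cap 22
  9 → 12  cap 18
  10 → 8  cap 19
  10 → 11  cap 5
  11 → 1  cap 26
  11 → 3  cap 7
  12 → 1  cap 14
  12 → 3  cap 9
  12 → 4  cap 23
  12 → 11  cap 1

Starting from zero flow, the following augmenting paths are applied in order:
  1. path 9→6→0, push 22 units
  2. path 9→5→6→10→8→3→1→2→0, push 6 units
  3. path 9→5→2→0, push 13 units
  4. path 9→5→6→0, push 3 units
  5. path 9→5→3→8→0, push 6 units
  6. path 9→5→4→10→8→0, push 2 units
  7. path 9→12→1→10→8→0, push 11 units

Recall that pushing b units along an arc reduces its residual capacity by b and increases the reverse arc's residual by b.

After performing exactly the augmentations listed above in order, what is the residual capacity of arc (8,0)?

after path 1 (9→6→0, push 22): res(8,0)=24
after path 2 (9→5→6→10→8→3→1→2→0, push 6): res(8,0)=24
after path 3 (9→5→2→0, push 13): res(8,0)=24
after path 4 (9→5→6→0, push 3): res(8,0)=24
after path 5 (9→5→3→8→0, push 6): res(8,0)=18
after path 6 (9→5→4→10→8→0, push 2): res(8,0)=16
after path 7 (9→12→1→10→8→0, push 11): res(8,0)=5

Residual capacity of (8,0): 5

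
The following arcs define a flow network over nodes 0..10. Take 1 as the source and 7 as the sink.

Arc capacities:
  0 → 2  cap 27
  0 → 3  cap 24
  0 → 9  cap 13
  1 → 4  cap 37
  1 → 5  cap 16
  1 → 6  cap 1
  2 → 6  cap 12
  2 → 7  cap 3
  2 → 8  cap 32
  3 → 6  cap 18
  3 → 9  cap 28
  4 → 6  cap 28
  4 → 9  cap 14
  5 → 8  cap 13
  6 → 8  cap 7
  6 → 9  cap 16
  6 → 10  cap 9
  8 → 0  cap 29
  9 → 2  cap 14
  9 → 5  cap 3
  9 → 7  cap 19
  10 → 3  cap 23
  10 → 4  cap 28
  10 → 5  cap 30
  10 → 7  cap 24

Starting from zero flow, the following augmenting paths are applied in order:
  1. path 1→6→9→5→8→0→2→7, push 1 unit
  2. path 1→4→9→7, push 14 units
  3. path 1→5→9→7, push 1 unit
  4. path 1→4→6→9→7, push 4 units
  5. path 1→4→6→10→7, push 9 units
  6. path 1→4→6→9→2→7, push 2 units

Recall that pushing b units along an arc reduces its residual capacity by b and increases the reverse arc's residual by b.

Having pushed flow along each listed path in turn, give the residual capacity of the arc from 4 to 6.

Residual capacity of (4,6): 13

after path 1 (1→6→9→5→8→0→2→7, push 1): res(4,6)=28
after path 2 (1→4→9→7, push 14): res(4,6)=28
after path 3 (1→5→9→7, push 1): res(4,6)=28
after path 4 (1→4→6→9→7, push 4): res(4,6)=24
after path 5 (1→4→6→10→7, push 9): res(4,6)=15
after path 6 (1→4→6→9→2→7, push 2): res(4,6)=13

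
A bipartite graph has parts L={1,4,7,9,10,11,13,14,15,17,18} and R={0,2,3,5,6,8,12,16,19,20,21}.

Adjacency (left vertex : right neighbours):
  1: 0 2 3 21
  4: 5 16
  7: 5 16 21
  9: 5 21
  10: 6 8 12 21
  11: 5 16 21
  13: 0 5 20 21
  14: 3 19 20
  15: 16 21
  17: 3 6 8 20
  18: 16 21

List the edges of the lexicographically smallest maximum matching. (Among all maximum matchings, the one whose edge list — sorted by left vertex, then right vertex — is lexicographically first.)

|M| = 8 (so the lex-smallest maximum matching has 8 edges)
process left vertices in ascending order; for each, take the smallest-labelled available neighbour that still permits 8 edges overall, or leave it unmatched if none does
lex-smallest matching: {1-0, 4-5, 7-16, 9-21, 10-6, 13-20, 14-3, 17-8}

Lex-smallest maximum matching: {(1,0), (4,5), (7,16), (9,21), (10,6), (13,20), (14,3), (17,8)}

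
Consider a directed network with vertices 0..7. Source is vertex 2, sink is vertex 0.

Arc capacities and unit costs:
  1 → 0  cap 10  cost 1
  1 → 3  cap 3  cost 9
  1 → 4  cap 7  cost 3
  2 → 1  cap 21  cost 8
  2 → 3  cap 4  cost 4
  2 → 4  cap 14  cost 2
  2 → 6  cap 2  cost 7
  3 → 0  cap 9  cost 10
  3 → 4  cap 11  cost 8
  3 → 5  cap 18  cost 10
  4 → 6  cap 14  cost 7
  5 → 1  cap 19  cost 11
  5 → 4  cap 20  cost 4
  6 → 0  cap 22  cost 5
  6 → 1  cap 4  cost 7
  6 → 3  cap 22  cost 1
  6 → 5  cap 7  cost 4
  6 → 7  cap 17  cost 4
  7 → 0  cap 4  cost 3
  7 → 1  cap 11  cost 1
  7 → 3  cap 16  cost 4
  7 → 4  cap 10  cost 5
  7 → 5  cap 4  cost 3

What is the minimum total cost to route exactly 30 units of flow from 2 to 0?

Minimum cost for 30 units: 366

shortest-cost path #1: 2→1→0 push 10 @ unit cost 9 (adds 90)
shortest-cost path #2: 2→6→0 push 2 @ unit cost 12 (adds 24)
shortest-cost path #3: 2→3→0 push 4 @ unit cost 14 (adds 56)
shortest-cost path #4: 2→4→6→0 push 14 @ unit cost 14 (adds 196)
total cost = 366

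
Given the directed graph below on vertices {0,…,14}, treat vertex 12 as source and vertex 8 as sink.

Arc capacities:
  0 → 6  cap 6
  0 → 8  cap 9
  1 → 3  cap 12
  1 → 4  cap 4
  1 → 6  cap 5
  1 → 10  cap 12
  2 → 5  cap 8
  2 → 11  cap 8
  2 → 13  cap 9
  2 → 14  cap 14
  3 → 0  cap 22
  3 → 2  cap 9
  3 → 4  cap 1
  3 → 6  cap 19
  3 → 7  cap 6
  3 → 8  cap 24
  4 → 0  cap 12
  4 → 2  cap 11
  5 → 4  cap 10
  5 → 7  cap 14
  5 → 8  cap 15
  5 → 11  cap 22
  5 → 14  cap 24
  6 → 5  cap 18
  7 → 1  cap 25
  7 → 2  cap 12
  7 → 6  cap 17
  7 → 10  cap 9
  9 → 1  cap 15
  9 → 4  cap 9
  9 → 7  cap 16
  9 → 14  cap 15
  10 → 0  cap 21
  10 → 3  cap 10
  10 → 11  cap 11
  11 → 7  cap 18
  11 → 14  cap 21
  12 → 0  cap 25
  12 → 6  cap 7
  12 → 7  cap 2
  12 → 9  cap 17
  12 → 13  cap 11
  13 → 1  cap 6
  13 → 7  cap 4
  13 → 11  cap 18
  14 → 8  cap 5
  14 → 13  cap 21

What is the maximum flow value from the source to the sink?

augment #1: 12→0→8 bottleneck 9, total now 9
augment #2: 12→6→5→8 bottleneck 7, total now 16
augment #3: 12→9→14→8 bottleneck 5, total now 21
augment #4: 12→0→6→5→8 bottleneck 6, total now 27
augment #5: 12→7→1→3→8 bottleneck 2, total now 29
augment #6: 12→9→1→3→8 bottleneck 10, total now 39
augment #7: 12→9→1→6→5→8 bottleneck 2, total now 41
augment #8: 12→13→1→10→3→8 bottleneck 6, total now 47
augment #9: 12→13→7→10→3→8 bottleneck 4, total now 51

Maximum flow value: 51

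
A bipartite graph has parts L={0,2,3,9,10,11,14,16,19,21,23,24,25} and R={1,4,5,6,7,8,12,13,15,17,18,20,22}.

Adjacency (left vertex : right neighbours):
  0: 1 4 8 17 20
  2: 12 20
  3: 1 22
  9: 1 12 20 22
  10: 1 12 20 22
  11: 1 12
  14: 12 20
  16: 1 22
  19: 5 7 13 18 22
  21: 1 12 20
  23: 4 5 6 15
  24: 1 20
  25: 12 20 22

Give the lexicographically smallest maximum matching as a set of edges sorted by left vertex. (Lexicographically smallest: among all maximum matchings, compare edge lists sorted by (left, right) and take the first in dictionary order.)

|M| = 7 (so the lex-smallest maximum matching has 7 edges)
process left vertices in ascending order; for each, take the smallest-labelled available neighbour that still permits 7 edges overall, or leave it unmatched if none does
lex-smallest matching: {0-4, 2-12, 3-1, 9-20, 10-22, 19-5, 23-6}

Lex-smallest maximum matching: {(0,4), (2,12), (3,1), (9,20), (10,22), (19,5), (23,6)}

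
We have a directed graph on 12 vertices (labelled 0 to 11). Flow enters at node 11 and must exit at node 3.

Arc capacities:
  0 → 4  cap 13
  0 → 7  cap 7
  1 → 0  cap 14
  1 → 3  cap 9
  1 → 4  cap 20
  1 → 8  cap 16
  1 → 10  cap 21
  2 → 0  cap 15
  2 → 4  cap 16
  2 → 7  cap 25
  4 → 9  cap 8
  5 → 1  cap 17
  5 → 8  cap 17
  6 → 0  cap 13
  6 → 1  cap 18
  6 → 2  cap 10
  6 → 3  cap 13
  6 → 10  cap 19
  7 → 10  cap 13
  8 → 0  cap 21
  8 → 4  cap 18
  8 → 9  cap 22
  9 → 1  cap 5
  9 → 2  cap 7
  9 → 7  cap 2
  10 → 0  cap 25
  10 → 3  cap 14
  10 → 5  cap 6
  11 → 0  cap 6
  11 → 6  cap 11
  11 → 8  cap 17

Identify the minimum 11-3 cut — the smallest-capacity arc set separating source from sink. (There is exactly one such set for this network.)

augment #1: 11→6→3 push 11
augment #2: 11→0→7→10→3 push 6
augment #3: 11→8→9→1→3 push 5
augment #4: 11→8→0→7→10→3 push 1
augment #5: 11→8→9→7→10→3 push 2
augment #6: 11→8→9→2→7→10→3 push 4
max flow = 29; residual-reachable set from 11 gives S-side
cut edges (S→T): {(7,10), (9,1), (11,6)} total cap 29

Min-cut arcs: {(7,10), (9,1), (11,6)} (total capacity 29)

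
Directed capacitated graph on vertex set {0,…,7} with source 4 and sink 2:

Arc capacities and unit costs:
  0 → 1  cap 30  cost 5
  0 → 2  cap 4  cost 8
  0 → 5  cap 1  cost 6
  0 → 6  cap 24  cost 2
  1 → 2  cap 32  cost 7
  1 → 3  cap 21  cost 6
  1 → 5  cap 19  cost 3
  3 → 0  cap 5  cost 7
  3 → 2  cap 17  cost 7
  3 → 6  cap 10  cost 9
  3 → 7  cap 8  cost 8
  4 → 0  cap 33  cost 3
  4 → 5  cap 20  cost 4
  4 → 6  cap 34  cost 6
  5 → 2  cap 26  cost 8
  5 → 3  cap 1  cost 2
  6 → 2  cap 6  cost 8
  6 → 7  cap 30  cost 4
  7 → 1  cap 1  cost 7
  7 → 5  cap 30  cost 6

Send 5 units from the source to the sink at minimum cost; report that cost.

shortest-cost path #1: 4→0→2 push 4 @ unit cost 11 (adds 44)
shortest-cost path #2: 4→5→2 push 1 @ unit cost 12 (adds 12)
total cost = 56

Minimum cost for 5 units: 56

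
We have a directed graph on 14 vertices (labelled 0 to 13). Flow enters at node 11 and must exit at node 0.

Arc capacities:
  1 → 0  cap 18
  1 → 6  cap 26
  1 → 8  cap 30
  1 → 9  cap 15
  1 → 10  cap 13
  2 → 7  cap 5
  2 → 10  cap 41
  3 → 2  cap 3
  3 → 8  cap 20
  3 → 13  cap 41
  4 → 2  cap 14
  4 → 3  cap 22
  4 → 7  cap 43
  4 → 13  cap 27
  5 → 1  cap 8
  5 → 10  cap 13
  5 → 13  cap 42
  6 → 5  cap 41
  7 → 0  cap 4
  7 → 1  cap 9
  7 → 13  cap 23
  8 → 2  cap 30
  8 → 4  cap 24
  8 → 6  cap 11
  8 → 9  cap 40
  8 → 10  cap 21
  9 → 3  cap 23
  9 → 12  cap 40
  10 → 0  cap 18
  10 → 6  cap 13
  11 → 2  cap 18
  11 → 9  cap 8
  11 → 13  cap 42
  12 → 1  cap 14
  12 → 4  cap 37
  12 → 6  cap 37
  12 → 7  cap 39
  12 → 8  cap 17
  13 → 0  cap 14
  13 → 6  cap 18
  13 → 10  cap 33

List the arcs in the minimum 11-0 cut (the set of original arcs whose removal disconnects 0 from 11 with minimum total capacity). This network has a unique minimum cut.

Min-cut arcs: {(2,7), (5,1), (10,0), (11,9), (13,0)} (total capacity 53)

augment #1: 11→13→0 push 14
augment #2: 11→2→7→0 push 4
augment #3: 11→2→10→0 push 14
augment #4: 11→13→10→0 push 4
augment #5: 11→9→12→1→0 push 8
augment #6: 11→13→6→5→1→0 push 8
augment #7: 11→13→10→2→7→1→0 push 1
max flow = 53; residual-reachable set from 11 gives S-side
cut edges (S→T): {(2,7), (5,1), (10,0), (11,9), (13,0)} total cap 53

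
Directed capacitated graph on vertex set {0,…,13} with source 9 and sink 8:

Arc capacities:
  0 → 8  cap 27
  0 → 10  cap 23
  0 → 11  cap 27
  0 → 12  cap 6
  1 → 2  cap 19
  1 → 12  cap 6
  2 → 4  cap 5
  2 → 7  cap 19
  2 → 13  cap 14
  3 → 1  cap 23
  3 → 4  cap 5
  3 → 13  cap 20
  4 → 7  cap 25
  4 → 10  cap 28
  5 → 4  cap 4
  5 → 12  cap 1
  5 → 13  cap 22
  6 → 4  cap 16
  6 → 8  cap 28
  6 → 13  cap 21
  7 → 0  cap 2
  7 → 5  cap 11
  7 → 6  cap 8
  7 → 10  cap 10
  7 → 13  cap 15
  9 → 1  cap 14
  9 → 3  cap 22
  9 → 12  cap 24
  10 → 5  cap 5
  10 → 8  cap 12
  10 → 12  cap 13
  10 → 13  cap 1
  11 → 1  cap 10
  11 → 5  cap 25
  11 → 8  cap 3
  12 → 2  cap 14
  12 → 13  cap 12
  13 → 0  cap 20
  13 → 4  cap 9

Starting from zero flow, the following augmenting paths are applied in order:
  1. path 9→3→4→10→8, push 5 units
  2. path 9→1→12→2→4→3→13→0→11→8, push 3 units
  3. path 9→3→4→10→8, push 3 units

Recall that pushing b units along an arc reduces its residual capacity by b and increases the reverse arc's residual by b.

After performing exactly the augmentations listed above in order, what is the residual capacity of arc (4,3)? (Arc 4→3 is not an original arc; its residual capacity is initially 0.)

Residual capacity of (4,3): 5

after path 1 (9→3→4→10→8, push 5): res(4,3)=5
after path 2 (9→1→12→2→4→3→13→0→11→8, push 3): res(4,3)=2
after path 3 (9→3→4→10→8, push 3): res(4,3)=5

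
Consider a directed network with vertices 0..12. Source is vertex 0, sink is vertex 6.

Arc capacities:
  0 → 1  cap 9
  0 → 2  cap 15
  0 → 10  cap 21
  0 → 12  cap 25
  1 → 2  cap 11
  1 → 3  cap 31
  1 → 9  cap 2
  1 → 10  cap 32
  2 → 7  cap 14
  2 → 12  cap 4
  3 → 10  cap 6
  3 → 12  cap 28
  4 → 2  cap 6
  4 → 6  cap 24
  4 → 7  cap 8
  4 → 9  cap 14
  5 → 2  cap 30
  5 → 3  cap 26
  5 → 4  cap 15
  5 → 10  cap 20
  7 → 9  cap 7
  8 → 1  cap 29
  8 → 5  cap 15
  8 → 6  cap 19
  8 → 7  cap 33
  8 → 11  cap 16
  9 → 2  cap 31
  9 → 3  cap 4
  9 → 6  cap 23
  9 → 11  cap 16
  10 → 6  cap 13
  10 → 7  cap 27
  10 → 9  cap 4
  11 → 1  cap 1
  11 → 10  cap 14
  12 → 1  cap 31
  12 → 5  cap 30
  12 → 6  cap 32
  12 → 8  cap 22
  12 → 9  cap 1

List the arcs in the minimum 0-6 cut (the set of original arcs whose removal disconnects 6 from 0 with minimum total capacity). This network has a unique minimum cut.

augment #1: 0→10→6 push 13
augment #2: 0→12→6 push 25
augment #3: 0→1→9→6 push 2
augment #4: 0→2→12→6 push 4
augment #5: 0→10→9→6 push 4
augment #6: 0→1→3→12→6 push 3
augment #7: 0→2→7→9→6 push 7
augment #8: 0→1→3→12→8→6 push 4
max flow = 62; residual-reachable set from 0 gives S-side
cut edges (S→T): {(0,1), (0,12), (2,12), (7,9), (10,6), (10,9)} total cap 62

Min-cut arcs: {(0,1), (0,12), (2,12), (7,9), (10,6), (10,9)} (total capacity 62)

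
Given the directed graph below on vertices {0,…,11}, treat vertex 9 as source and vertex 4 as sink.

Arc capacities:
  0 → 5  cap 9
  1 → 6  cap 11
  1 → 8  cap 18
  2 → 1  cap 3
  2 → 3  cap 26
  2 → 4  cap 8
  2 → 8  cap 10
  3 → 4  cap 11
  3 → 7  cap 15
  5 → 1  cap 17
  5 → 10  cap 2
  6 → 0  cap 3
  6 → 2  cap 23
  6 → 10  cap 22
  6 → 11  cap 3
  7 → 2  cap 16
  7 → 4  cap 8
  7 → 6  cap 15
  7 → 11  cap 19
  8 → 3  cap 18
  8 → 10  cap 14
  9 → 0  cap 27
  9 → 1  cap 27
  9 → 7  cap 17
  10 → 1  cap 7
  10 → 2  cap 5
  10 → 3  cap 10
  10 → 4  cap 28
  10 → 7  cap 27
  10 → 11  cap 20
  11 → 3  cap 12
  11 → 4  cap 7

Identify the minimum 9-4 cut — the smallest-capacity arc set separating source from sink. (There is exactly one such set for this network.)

augment #1: 9→7→4 push 8
augment #2: 9→7→2→4 push 8
augment #3: 9→7→11→4 push 1
augment #4: 9→0→5→10→4 push 2
augment #5: 9→1→6→10→4 push 11
augment #6: 9→1→8→3→4 push 11
augment #7: 9→1→8→10→4 push 5
augment #8: 9→0→5→1→8→10→4 push 2
max flow = 48; residual-reachable set from 9 gives S-side
cut edges (S→T): {(1,6), (1,8), (5,10), (9,7)} total cap 48

Min-cut arcs: {(1,6), (1,8), (5,10), (9,7)} (total capacity 48)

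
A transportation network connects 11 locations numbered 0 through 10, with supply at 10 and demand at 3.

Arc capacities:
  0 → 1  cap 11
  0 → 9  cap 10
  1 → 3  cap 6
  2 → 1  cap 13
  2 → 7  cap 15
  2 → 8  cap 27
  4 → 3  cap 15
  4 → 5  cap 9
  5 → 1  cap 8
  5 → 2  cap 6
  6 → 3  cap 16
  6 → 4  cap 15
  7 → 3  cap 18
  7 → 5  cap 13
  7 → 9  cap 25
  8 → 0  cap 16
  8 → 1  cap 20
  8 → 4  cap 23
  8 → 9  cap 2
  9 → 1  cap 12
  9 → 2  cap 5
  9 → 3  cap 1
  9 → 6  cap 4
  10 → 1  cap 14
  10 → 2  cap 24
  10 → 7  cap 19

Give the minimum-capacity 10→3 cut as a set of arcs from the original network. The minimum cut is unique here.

Min-cut arcs: {(1,3), (4,3), (7,3), (9,3), (9,6)} (total capacity 44)

augment #1: 10→1→3 push 6
augment #2: 10→7→3 push 18
augment #3: 10→7→9→3 push 1
augment #4: 10→2→8→4→3 push 15
augment #5: 10→2→7→9→6→3 push 4
max flow = 44; residual-reachable set from 10 gives S-side
cut edges (S→T): {(1,3), (4,3), (7,3), (9,3), (9,6)} total cap 44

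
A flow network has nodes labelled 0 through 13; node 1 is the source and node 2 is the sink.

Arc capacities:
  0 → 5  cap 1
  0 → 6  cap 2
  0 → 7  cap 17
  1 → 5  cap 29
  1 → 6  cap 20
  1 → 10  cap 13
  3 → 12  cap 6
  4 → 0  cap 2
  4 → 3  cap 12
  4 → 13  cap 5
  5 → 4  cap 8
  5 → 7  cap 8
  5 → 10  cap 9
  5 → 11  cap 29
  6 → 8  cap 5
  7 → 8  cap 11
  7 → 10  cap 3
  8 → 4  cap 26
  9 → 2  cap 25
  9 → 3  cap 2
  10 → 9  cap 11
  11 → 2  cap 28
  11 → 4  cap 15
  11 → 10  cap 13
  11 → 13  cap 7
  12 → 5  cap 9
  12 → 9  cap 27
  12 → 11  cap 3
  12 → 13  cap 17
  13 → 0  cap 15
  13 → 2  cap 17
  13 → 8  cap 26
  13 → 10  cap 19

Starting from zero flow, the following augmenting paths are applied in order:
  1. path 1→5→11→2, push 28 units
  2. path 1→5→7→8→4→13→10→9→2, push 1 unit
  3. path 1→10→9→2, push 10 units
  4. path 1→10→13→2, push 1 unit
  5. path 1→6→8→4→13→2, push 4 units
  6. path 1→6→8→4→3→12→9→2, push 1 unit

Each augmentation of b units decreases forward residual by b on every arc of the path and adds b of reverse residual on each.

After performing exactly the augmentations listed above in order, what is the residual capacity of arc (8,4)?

after path 1 (1→5→11→2, push 28): res(8,4)=26
after path 2 (1→5→7→8→4→13→10→9→2, push 1): res(8,4)=25
after path 3 (1→10→9→2, push 10): res(8,4)=25
after path 4 (1→10→13→2, push 1): res(8,4)=25
after path 5 (1→6→8→4→13→2, push 4): res(8,4)=21
after path 6 (1→6→8→4→3→12→9→2, push 1): res(8,4)=20

Residual capacity of (8,4): 20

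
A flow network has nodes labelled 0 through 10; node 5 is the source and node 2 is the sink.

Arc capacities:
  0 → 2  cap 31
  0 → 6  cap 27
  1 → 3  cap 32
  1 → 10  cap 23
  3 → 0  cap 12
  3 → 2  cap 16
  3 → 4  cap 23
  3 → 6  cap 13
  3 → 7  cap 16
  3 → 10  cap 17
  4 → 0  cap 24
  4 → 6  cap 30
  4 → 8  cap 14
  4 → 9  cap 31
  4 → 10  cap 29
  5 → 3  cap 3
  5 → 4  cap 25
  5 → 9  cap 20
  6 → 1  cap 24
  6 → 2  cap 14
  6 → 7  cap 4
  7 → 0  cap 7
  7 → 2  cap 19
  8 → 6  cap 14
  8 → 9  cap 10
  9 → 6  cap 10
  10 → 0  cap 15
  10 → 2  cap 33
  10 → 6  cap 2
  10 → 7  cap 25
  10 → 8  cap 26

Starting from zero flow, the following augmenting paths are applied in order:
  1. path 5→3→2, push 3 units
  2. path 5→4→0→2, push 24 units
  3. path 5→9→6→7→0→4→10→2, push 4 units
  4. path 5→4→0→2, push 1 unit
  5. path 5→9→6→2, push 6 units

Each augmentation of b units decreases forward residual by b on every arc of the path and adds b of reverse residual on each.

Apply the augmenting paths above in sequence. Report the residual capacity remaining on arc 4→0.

Residual capacity of (4,0): 3

after path 1 (5→3→2, push 3): res(4,0)=24
after path 2 (5→4→0→2, push 24): res(4,0)=0
after path 3 (5→9→6→7→0→4→10→2, push 4): res(4,0)=4
after path 4 (5→4→0→2, push 1): res(4,0)=3
after path 5 (5→9→6→2, push 6): res(4,0)=3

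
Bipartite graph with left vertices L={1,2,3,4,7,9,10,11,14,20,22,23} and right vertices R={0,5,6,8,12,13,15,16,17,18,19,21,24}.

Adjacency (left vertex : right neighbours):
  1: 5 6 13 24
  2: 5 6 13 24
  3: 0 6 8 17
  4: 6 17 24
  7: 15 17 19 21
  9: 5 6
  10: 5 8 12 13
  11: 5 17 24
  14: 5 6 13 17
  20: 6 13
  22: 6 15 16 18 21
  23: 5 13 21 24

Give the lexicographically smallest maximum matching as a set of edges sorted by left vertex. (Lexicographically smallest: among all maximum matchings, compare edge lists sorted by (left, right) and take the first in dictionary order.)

Lex-smallest maximum matching: {(1,5), (2,6), (3,0), (4,17), (7,15), (10,8), (11,24), (14,13), (22,16), (23,21)}

|M| = 10 (so the lex-smallest maximum matching has 10 edges)
process left vertices in ascending order; for each, take the smallest-labelled available neighbour that still permits 10 edges overall, or leave it unmatched if none does
lex-smallest matching: {1-5, 2-6, 3-0, 4-17, 7-15, 10-8, 11-24, 14-13, 22-16, 23-21}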